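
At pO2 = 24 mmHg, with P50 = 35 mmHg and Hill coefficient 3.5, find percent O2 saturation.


Y = pO2^n / (P50^n + pO2^n)
Y = 24^3.5 / (35^3.5 + 24^3.5)
Y = 21.07%

21.07%


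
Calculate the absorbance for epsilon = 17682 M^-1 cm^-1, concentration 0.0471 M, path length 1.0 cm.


A = epsilon * c * l
A = 17682 * 0.0471 * 1.0
A = 832.8222

832.8222


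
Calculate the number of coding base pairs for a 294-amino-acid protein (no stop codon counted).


Each amino acid = 1 codon = 3 bp
bp = 294 * 3 = 882 bp

882 bp


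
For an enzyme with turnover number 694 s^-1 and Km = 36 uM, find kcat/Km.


Catalytic efficiency = kcat / Km
= 694 / 36
= 19.2778 uM^-1*s^-1

19.2778 uM^-1*s^-1


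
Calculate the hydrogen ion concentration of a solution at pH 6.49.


[H+] = 10^(-pH)
[H+] = 10^(-6.49)
[H+] = 3.236e-07 M

3.236e-07 M


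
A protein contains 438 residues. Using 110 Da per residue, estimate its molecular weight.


MW = n_residues * 110 Da
MW = 438 * 110
MW = 48180 Da

48180 Da


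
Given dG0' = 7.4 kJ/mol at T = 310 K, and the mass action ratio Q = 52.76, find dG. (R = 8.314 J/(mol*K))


dG = dG0' + RT * ln(Q) / 1000
dG = 7.4 + 8.314 * 310 * ln(52.76) / 1000
dG = 17.6211 kJ/mol

17.6211 kJ/mol


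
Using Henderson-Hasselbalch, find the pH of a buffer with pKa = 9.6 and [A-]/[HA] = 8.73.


pH = pKa + log10([A-]/[HA])
pH = 9.6 + log10(8.73)
pH = 10.541

10.541


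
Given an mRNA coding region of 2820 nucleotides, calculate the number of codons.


codons = nucleotides / 3
codons = 2820 / 3 = 940

940


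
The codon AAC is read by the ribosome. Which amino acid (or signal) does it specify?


Standard genetic code lookup.
Codon AAC -> Asn

Asn


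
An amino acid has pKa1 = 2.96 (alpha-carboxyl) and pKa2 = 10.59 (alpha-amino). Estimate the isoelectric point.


pI = (pKa1 + pKa2) / 2
pI = (2.96 + 10.59) / 2
pI = 6.775

6.775


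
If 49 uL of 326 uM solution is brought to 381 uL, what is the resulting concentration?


C2 = C1 * V1 / V2
C2 = 326 * 49 / 381
C2 = 41.9265 uM

41.9265 uM


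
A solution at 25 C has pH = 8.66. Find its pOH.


pOH = 14 - pH
pOH = 14 - 8.66
pOH = 5.34

5.34


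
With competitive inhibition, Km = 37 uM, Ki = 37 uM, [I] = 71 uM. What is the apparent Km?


Km_app = Km * (1 + [I]/Ki)
Km_app = 37 * (1 + 71/37)
Km_app = 108.0 uM

108.0 uM


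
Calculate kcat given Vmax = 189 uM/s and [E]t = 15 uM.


kcat = Vmax / [E]t
kcat = 189 / 15
kcat = 12.6 s^-1

12.6 s^-1


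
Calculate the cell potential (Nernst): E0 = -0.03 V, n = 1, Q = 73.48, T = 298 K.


E = E0 - (RT/nF) * ln(Q)
E = -0.03 - (8.314 * 298 / (1 * 96485)) * ln(73.48)
E = -0.1403 V

-0.1403 V


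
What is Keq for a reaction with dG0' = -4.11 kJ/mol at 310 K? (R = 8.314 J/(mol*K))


Keq = exp(-dG0 * 1000 / (R * T))
Keq = exp(-(-4.11) * 1000 / (8.314 * 310))
Keq = 4.9267

4.9267


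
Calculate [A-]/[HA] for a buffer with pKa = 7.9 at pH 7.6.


[A-]/[HA] = 10^(pH - pKa)
= 10^(7.6 - 7.9)
= 0.5012

0.5012


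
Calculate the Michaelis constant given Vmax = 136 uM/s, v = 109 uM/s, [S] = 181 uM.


Km = [S] * (Vmax - v) / v
Km = 181 * (136 - 109) / 109
Km = 44.8349 uM

44.8349 uM


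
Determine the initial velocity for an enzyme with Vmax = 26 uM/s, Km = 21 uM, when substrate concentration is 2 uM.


v = Vmax * [S] / (Km + [S])
v = 26 * 2 / (21 + 2)
v = 2.2609 uM/s

2.2609 uM/s


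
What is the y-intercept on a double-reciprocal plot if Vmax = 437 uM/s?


y-intercept = 1/Vmax
= 1/437
= 0.0023 s/uM

0.0023 s/uM


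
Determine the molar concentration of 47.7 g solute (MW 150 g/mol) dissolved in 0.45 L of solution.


C = (mass / MW) / volume
C = (47.7 / 150) / 0.45
C = 0.7067 M

0.7067 M


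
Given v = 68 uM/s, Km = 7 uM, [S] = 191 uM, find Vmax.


Vmax = v * (Km + [S]) / [S]
Vmax = 68 * (7 + 191) / 191
Vmax = 70.4921 uM/s

70.4921 uM/s


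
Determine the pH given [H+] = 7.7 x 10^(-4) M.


pH = -log10([H+])
pH = -log10(7.7 x 10^(-4))
pH = 3.1135

3.1135


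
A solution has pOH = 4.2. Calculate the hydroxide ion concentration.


[OH-] = 10^(-pOH)
[OH-] = 10^(-4.2)
[OH-] = 6.310e-05 M

6.310e-05 M


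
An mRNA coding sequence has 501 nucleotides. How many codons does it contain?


codons = nucleotides / 3
codons = 501 / 3 = 167

167


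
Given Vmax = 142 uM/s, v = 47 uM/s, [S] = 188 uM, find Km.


Km = [S] * (Vmax - v) / v
Km = 188 * (142 - 47) / 47
Km = 380.0 uM

380.0 uM


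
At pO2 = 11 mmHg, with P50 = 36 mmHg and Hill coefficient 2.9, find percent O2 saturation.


Y = pO2^n / (P50^n + pO2^n)
Y = 11^2.9 / (36^2.9 + 11^2.9)
Y = 3.11%

3.11%


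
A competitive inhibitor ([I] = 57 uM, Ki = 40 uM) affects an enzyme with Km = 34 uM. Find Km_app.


Km_app = Km * (1 + [I]/Ki)
Km_app = 34 * (1 + 57/40)
Km_app = 82.45 uM

82.45 uM


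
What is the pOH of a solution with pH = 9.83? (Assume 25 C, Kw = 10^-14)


pOH = 14 - pH
pOH = 14 - 9.83
pOH = 4.17

4.17


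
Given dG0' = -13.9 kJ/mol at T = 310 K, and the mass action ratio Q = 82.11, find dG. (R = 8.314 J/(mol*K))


dG = dG0' + RT * ln(Q) / 1000
dG = -13.9 + 8.314 * 310 * ln(82.11) / 1000
dG = -2.5389 kJ/mol

-2.5389 kJ/mol


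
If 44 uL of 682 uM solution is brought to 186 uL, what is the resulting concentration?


C2 = C1 * V1 / V2
C2 = 682 * 44 / 186
C2 = 161.3333 uM

161.3333 uM


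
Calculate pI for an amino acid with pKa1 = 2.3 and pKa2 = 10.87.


pI = (pKa1 + pKa2) / 2
pI = (2.3 + 10.87) / 2
pI = 6.585

6.585


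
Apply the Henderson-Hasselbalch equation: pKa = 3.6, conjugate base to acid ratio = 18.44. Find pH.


pH = pKa + log10([A-]/[HA])
pH = 3.6 + log10(18.44)
pH = 4.8658

4.8658


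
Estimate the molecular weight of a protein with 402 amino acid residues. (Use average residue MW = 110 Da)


MW = n_residues * 110 Da
MW = 402 * 110
MW = 44220 Da

44220 Da


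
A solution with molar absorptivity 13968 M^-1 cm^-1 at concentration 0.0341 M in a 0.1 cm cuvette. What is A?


A = epsilon * c * l
A = 13968 * 0.0341 * 0.1
A = 47.6309

47.6309


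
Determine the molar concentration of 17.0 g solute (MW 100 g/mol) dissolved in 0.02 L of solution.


C = (mass / MW) / volume
C = (17.0 / 100) / 0.02
C = 8.5 M

8.5 M


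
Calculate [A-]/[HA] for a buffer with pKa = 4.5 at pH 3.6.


[A-]/[HA] = 10^(pH - pKa)
= 10^(3.6 - 4.5)
= 0.1259

0.1259


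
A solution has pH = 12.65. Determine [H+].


[H+] = 10^(-pH)
[H+] = 10^(-12.65)
[H+] = 2.239e-13 M

2.239e-13 M


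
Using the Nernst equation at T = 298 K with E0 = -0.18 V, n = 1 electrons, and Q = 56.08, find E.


E = E0 - (RT/nF) * ln(Q)
E = -0.18 - (8.314 * 298 / (1 * 96485)) * ln(56.08)
E = -0.2834 V

-0.2834 V


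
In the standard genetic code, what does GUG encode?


Standard genetic code lookup.
Codon GUG -> Val

Val


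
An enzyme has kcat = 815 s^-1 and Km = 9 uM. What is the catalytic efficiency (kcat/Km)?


Catalytic efficiency = kcat / Km
= 815 / 9
= 90.5556 uM^-1*s^-1

90.5556 uM^-1*s^-1


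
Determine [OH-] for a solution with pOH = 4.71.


[OH-] = 10^(-pOH)
[OH-] = 10^(-4.71)
[OH-] = 1.950e-05 M

1.950e-05 M


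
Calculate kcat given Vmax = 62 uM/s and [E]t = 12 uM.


kcat = Vmax / [E]t
kcat = 62 / 12
kcat = 5.1667 s^-1

5.1667 s^-1


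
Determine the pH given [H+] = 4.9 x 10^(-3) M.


pH = -log10([H+])
pH = -log10(4.9 x 10^(-3))
pH = 2.3098

2.3098


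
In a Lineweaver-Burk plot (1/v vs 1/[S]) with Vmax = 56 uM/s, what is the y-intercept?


y-intercept = 1/Vmax
= 1/56
= 0.0179 s/uM

0.0179 s/uM


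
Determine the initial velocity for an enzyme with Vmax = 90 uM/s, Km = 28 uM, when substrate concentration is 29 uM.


v = Vmax * [S] / (Km + [S])
v = 90 * 29 / (28 + 29)
v = 45.7895 uM/s

45.7895 uM/s


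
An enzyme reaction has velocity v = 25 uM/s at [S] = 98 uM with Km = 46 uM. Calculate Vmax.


Vmax = v * (Km + [S]) / [S]
Vmax = 25 * (46 + 98) / 98
Vmax = 36.7347 uM/s

36.7347 uM/s


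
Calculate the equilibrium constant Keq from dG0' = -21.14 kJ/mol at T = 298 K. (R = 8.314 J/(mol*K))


Keq = exp(-dG0 * 1000 / (R * T))
Keq = exp(-(-21.14) * 1000 / (8.314 * 298))
Keq = 5077.3624

5077.3624


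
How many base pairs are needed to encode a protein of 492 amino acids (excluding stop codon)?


Each amino acid = 1 codon = 3 bp
bp = 492 * 3 = 1476 bp

1476 bp


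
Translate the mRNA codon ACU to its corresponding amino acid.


Standard genetic code lookup.
Codon ACU -> Thr

Thr


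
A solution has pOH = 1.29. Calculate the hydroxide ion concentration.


[OH-] = 10^(-pOH)
[OH-] = 10^(-1.29)
[OH-] = 0.0513 M

0.0513 M


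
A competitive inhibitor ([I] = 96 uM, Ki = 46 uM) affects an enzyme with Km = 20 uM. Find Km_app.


Km_app = Km * (1 + [I]/Ki)
Km_app = 20 * (1 + 96/46)
Km_app = 61.7391 uM

61.7391 uM


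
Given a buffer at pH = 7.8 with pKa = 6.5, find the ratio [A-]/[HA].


[A-]/[HA] = 10^(pH - pKa)
= 10^(7.8 - 6.5)
= 19.9526

19.9526


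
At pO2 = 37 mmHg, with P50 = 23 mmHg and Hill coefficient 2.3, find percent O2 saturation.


Y = pO2^n / (P50^n + pO2^n)
Y = 37^2.3 / (23^2.3 + 37^2.3)
Y = 74.9%

74.9%


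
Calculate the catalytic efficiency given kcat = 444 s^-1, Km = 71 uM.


Catalytic efficiency = kcat / Km
= 444 / 71
= 6.2535 uM^-1*s^-1

6.2535 uM^-1*s^-1


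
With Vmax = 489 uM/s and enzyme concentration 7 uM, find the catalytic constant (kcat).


kcat = Vmax / [E]t
kcat = 489 / 7
kcat = 69.8571 s^-1

69.8571 s^-1


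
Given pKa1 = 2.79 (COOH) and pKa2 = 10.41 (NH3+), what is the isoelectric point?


pI = (pKa1 + pKa2) / 2
pI = (2.79 + 10.41) / 2
pI = 6.6

6.6


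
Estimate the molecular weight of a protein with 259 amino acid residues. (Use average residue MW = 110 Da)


MW = n_residues * 110 Da
MW = 259 * 110
MW = 28490 Da

28490 Da


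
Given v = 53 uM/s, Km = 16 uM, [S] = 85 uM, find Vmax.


Vmax = v * (Km + [S]) / [S]
Vmax = 53 * (16 + 85) / 85
Vmax = 62.9765 uM/s

62.9765 uM/s


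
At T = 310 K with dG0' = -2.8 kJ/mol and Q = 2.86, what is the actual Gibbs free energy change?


dG = dG0' + RT * ln(Q) / 1000
dG = -2.8 + 8.314 * 310 * ln(2.86) / 1000
dG = -0.0917 kJ/mol

-0.0917 kJ/mol


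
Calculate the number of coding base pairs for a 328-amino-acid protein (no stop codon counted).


Each amino acid = 1 codon = 3 bp
bp = 328 * 3 = 984 bp

984 bp


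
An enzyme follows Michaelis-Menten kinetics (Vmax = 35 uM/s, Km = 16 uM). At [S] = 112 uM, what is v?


v = Vmax * [S] / (Km + [S])
v = 35 * 112 / (16 + 112)
v = 30.625 uM/s

30.625 uM/s


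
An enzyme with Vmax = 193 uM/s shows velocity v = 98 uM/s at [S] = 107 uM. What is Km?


Km = [S] * (Vmax - v) / v
Km = 107 * (193 - 98) / 98
Km = 103.7245 uM

103.7245 uM


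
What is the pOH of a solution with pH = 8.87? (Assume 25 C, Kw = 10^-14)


pOH = 14 - pH
pOH = 14 - 8.87
pOH = 5.13

5.13


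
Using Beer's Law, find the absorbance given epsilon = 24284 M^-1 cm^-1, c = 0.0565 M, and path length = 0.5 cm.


A = epsilon * c * l
A = 24284 * 0.0565 * 0.5
A = 686.023

686.023


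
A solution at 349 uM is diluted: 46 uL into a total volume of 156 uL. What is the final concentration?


C2 = C1 * V1 / V2
C2 = 349 * 46 / 156
C2 = 102.9103 uM

102.9103 uM


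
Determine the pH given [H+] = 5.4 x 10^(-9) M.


pH = -log10([H+])
pH = -log10(5.4 x 10^(-9))
pH = 8.2676

8.2676


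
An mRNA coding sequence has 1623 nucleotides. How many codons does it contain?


codons = nucleotides / 3
codons = 1623 / 3 = 541

541


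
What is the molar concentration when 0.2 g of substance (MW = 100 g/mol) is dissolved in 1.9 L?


C = (mass / MW) / volume
C = (0.2 / 100) / 1.9
C = 0.0011 M

0.0011 M


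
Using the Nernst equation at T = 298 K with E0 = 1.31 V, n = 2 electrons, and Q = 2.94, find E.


E = E0 - (RT/nF) * ln(Q)
E = 1.31 - (8.314 * 298 / (2 * 96485)) * ln(2.94)
E = 1.2962 V

1.2962 V


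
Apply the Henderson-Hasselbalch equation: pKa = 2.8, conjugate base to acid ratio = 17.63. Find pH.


pH = pKa + log10([A-]/[HA])
pH = 2.8 + log10(17.63)
pH = 4.0463

4.0463


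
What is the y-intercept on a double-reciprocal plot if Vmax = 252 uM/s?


y-intercept = 1/Vmax
= 1/252
= 0.004 s/uM

0.004 s/uM


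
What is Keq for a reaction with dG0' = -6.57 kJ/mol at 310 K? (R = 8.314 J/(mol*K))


Keq = exp(-dG0 * 1000 / (R * T))
Keq = exp(-(-6.57) * 1000 / (8.314 * 310))
Keq = 12.7961

12.7961


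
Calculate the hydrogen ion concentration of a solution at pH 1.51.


[H+] = 10^(-pH)
[H+] = 10^(-1.51)
[H+] = 0.0309 M

0.0309 M


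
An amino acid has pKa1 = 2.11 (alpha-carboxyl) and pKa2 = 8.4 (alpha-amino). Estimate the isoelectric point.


pI = (pKa1 + pKa2) / 2
pI = (2.11 + 8.4) / 2
pI = 5.255

5.255


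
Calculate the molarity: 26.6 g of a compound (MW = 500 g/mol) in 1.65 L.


C = (mass / MW) / volume
C = (26.6 / 500) / 1.65
C = 0.0322 M

0.0322 M


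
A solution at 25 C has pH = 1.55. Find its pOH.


pOH = 14 - pH
pOH = 14 - 1.55
pOH = 12.45

12.45


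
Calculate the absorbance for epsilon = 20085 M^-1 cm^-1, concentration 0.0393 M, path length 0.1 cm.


A = epsilon * c * l
A = 20085 * 0.0393 * 0.1
A = 78.9341

78.9341


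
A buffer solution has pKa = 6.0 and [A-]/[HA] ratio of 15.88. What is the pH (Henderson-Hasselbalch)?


pH = pKa + log10([A-]/[HA])
pH = 6.0 + log10(15.88)
pH = 7.2009

7.2009


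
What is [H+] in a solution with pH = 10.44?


[H+] = 10^(-pH)
[H+] = 10^(-10.44)
[H+] = 3.631e-11 M

3.631e-11 M


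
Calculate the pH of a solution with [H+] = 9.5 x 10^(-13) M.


pH = -log10([H+])
pH = -log10(9.5 x 10^(-13))
pH = 12.0223

12.0223


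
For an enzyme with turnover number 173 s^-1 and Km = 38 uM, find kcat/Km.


Catalytic efficiency = kcat / Km
= 173 / 38
= 4.5526 uM^-1*s^-1

4.5526 uM^-1*s^-1


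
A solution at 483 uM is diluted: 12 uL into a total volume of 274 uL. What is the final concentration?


C2 = C1 * V1 / V2
C2 = 483 * 12 / 274
C2 = 21.1533 uM

21.1533 uM


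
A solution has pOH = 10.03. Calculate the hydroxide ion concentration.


[OH-] = 10^(-pOH)
[OH-] = 10^(-10.03)
[OH-] = 9.333e-11 M

9.333e-11 M


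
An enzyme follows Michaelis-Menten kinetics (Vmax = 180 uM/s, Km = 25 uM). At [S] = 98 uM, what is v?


v = Vmax * [S] / (Km + [S])
v = 180 * 98 / (25 + 98)
v = 143.4146 uM/s

143.4146 uM/s


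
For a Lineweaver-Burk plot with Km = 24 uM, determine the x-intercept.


x-intercept = -1/Km
= -1/24
= -0.0417 1/uM

-0.0417 1/uM


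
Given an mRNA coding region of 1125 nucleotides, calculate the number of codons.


codons = nucleotides / 3
codons = 1125 / 3 = 375

375


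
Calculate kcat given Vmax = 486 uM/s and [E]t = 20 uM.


kcat = Vmax / [E]t
kcat = 486 / 20
kcat = 24.3 s^-1

24.3 s^-1


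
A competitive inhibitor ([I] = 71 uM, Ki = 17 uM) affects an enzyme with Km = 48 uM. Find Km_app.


Km_app = Km * (1 + [I]/Ki)
Km_app = 48 * (1 + 71/17)
Km_app = 248.4706 uM

248.4706 uM


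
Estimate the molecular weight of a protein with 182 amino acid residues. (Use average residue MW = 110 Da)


MW = n_residues * 110 Da
MW = 182 * 110
MW = 20020 Da

20020 Da


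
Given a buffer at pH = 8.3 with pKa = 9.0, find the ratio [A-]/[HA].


[A-]/[HA] = 10^(pH - pKa)
= 10^(8.3 - 9.0)
= 0.1995

0.1995


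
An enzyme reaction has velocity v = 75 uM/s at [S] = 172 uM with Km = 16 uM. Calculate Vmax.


Vmax = v * (Km + [S]) / [S]
Vmax = 75 * (16 + 172) / 172
Vmax = 81.9767 uM/s

81.9767 uM/s


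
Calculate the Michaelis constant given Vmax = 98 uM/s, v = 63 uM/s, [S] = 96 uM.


Km = [S] * (Vmax - v) / v
Km = 96 * (98 - 63) / 63
Km = 53.3333 uM

53.3333 uM


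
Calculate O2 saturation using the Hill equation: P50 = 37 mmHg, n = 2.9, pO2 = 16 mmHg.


Y = pO2^n / (P50^n + pO2^n)
Y = 16^2.9 / (37^2.9 + 16^2.9)
Y = 8.08%

8.08%


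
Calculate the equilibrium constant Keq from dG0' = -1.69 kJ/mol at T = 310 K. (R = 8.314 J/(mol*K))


Keq = exp(-dG0 * 1000 / (R * T))
Keq = exp(-(-1.69) * 1000 / (8.314 * 310))
Keq = 1.9265

1.9265


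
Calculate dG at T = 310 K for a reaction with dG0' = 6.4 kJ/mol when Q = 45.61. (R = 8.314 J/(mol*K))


dG = dG0' + RT * ln(Q) / 1000
dG = 6.4 + 8.314 * 310 * ln(45.61) / 1000
dG = 16.2458 kJ/mol

16.2458 kJ/mol


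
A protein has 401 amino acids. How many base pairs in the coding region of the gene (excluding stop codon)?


Each amino acid = 1 codon = 3 bp
bp = 401 * 3 = 1203 bp

1203 bp


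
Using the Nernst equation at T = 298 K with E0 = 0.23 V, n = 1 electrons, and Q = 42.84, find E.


E = E0 - (RT/nF) * ln(Q)
E = 0.23 - (8.314 * 298 / (1 * 96485)) * ln(42.84)
E = 0.1335 V

0.1335 V


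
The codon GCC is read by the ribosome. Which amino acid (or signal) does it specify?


Standard genetic code lookup.
Codon GCC -> Ala

Ala


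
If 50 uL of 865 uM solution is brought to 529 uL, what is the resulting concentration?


C2 = C1 * V1 / V2
C2 = 865 * 50 / 529
C2 = 81.758 uM

81.758 uM


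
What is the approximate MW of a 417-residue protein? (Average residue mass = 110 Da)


MW = n_residues * 110 Da
MW = 417 * 110
MW = 45870 Da

45870 Da


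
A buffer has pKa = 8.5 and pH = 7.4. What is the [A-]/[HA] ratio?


[A-]/[HA] = 10^(pH - pKa)
= 10^(7.4 - 8.5)
= 0.0794

0.0794


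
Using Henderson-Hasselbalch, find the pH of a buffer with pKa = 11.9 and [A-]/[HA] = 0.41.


pH = pKa + log10([A-]/[HA])
pH = 11.9 + log10(0.41)
pH = 11.5128

11.5128


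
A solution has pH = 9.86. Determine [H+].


[H+] = 10^(-pH)
[H+] = 10^(-9.86)
[H+] = 1.380e-10 M

1.380e-10 M


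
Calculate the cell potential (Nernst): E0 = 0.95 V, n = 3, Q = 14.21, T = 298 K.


E = E0 - (RT/nF) * ln(Q)
E = 0.95 - (8.314 * 298 / (3 * 96485)) * ln(14.21)
E = 0.9273 V

0.9273 V


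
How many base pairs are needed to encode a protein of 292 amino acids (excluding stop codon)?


Each amino acid = 1 codon = 3 bp
bp = 292 * 3 = 876 bp

876 bp


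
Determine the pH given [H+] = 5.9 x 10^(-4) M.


pH = -log10([H+])
pH = -log10(5.9 x 10^(-4))
pH = 3.2291

3.2291


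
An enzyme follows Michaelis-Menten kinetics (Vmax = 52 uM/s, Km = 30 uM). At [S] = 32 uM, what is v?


v = Vmax * [S] / (Km + [S])
v = 52 * 32 / (30 + 32)
v = 26.8387 uM/s

26.8387 uM/s


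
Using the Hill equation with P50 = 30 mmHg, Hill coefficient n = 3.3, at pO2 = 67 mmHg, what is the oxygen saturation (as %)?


Y = pO2^n / (P50^n + pO2^n)
Y = 67^3.3 / (30^3.3 + 67^3.3)
Y = 93.41%

93.41%


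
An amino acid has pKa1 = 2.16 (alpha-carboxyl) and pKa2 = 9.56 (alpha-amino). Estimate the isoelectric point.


pI = (pKa1 + pKa2) / 2
pI = (2.16 + 9.56) / 2
pI = 5.86

5.86


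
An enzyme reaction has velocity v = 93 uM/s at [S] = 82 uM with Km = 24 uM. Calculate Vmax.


Vmax = v * (Km + [S]) / [S]
Vmax = 93 * (24 + 82) / 82
Vmax = 120.2195 uM/s

120.2195 uM/s


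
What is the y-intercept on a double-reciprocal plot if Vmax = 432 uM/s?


y-intercept = 1/Vmax
= 1/432
= 0.0023 s/uM

0.0023 s/uM


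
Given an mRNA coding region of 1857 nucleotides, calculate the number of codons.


codons = nucleotides / 3
codons = 1857 / 3 = 619

619


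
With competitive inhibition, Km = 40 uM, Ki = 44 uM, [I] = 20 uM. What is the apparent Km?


Km_app = Km * (1 + [I]/Ki)
Km_app = 40 * (1 + 20/44)
Km_app = 58.1818 uM

58.1818 uM


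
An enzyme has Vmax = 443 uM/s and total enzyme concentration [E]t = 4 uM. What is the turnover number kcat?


kcat = Vmax / [E]t
kcat = 443 / 4
kcat = 110.75 s^-1

110.75 s^-1


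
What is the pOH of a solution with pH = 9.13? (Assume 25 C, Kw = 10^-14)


pOH = 14 - pH
pOH = 14 - 9.13
pOH = 4.87

4.87


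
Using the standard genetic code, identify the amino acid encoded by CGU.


Standard genetic code lookup.
Codon CGU -> Arg

Arg


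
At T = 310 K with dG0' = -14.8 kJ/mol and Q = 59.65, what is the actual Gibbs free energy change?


dG = dG0' + RT * ln(Q) / 1000
dG = -14.8 + 8.314 * 310 * ln(59.65) / 1000
dG = -4.2626 kJ/mol

-4.2626 kJ/mol


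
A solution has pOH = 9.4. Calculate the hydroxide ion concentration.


[OH-] = 10^(-pOH)
[OH-] = 10^(-9.4)
[OH-] = 3.981e-10 M

3.981e-10 M


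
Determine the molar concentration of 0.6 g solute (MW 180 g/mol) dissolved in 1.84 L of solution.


C = (mass / MW) / volume
C = (0.6 / 180) / 1.84
C = 0.0018 M

0.0018 M


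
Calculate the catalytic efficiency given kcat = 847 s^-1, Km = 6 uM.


Catalytic efficiency = kcat / Km
= 847 / 6
= 141.1667 uM^-1*s^-1

141.1667 uM^-1*s^-1


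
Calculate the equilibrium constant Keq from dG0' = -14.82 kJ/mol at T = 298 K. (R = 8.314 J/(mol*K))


Keq = exp(-dG0 * 1000 / (R * T))
Keq = exp(-(-14.82) * 1000 / (8.314 * 298))
Keq = 396.0984

396.0984


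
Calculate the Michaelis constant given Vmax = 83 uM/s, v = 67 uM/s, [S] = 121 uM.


Km = [S] * (Vmax - v) / v
Km = 121 * (83 - 67) / 67
Km = 28.8955 uM

28.8955 uM


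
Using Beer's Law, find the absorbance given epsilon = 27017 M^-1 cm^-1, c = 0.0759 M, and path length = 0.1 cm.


A = epsilon * c * l
A = 27017 * 0.0759 * 0.1
A = 205.059

205.059


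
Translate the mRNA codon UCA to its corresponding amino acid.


Standard genetic code lookup.
Codon UCA -> Ser

Ser


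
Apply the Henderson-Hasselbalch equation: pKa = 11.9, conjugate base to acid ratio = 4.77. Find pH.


pH = pKa + log10([A-]/[HA])
pH = 11.9 + log10(4.77)
pH = 12.5785

12.5785


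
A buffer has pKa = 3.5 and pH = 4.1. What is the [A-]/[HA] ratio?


[A-]/[HA] = 10^(pH - pKa)
= 10^(4.1 - 3.5)
= 3.9811

3.9811


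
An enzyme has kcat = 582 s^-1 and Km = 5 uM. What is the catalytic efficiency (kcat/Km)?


Catalytic efficiency = kcat / Km
= 582 / 5
= 116.4 uM^-1*s^-1

116.4 uM^-1*s^-1


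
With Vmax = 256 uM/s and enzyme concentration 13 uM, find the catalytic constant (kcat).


kcat = Vmax / [E]t
kcat = 256 / 13
kcat = 19.6923 s^-1

19.6923 s^-1


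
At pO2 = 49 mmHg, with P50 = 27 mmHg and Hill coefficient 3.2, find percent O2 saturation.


Y = pO2^n / (P50^n + pO2^n)
Y = 49^3.2 / (27^3.2 + 49^3.2)
Y = 87.07%

87.07%


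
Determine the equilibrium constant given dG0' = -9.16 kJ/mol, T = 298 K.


Keq = exp(-dG0 * 1000 / (R * T))
Keq = exp(-(-9.16) * 1000 / (8.314 * 298))
Keq = 40.3329

40.3329


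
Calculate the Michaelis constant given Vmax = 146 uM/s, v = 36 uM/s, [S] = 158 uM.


Km = [S] * (Vmax - v) / v
Km = 158 * (146 - 36) / 36
Km = 482.7778 uM

482.7778 uM


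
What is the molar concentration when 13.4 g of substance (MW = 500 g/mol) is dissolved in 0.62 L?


C = (mass / MW) / volume
C = (13.4 / 500) / 0.62
C = 0.0432 M

0.0432 M


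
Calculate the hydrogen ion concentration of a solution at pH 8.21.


[H+] = 10^(-pH)
[H+] = 10^(-8.21)
[H+] = 6.166e-09 M

6.166e-09 M


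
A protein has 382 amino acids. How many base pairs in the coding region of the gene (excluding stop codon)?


Each amino acid = 1 codon = 3 bp
bp = 382 * 3 = 1146 bp

1146 bp


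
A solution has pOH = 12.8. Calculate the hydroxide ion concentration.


[OH-] = 10^(-pOH)
[OH-] = 10^(-12.8)
[OH-] = 1.585e-13 M

1.585e-13 M


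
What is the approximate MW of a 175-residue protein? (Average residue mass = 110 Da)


MW = n_residues * 110 Da
MW = 175 * 110
MW = 19250 Da

19250 Da


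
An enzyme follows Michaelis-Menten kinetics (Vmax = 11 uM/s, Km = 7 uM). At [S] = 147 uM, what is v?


v = Vmax * [S] / (Km + [S])
v = 11 * 147 / (7 + 147)
v = 10.5 uM/s

10.5 uM/s


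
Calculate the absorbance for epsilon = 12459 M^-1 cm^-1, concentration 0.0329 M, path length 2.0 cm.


A = epsilon * c * l
A = 12459 * 0.0329 * 2.0
A = 819.8022

819.8022


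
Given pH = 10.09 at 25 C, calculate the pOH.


pOH = 14 - pH
pOH = 14 - 10.09
pOH = 3.91

3.91


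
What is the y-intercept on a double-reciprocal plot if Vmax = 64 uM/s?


y-intercept = 1/Vmax
= 1/64
= 0.0156 s/uM

0.0156 s/uM


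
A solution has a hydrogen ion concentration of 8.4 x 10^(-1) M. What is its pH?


pH = -log10([H+])
pH = -log10(8.4 x 10^(-1))
pH = 0.0757

0.0757


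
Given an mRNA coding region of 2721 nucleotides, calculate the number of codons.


codons = nucleotides / 3
codons = 2721 / 3 = 907

907


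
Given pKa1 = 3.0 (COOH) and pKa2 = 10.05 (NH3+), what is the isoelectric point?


pI = (pKa1 + pKa2) / 2
pI = (3.0 + 10.05) / 2
pI = 6.525

6.525


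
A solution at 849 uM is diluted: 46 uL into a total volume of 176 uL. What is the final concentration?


C2 = C1 * V1 / V2
C2 = 849 * 46 / 176
C2 = 221.8977 uM

221.8977 uM


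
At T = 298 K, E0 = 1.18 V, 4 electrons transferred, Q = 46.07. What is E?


E = E0 - (RT/nF) * ln(Q)
E = 1.18 - (8.314 * 298 / (4 * 96485)) * ln(46.07)
E = 1.1554 V

1.1554 V


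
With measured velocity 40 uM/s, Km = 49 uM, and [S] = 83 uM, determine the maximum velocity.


Vmax = v * (Km + [S]) / [S]
Vmax = 40 * (49 + 83) / 83
Vmax = 63.6145 uM/s

63.6145 uM/s


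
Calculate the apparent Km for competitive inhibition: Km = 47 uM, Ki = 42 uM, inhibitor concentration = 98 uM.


Km_app = Km * (1 + [I]/Ki)
Km_app = 47 * (1 + 98/42)
Km_app = 156.6667 uM

156.6667 uM


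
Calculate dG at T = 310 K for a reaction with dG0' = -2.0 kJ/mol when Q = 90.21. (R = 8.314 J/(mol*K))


dG = dG0' + RT * ln(Q) / 1000
dG = -2.0 + 8.314 * 310 * ln(90.21) / 1000
dG = 9.6035 kJ/mol

9.6035 kJ/mol


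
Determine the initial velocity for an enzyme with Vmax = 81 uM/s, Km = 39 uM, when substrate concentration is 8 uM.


v = Vmax * [S] / (Km + [S])
v = 81 * 8 / (39 + 8)
v = 13.7872 uM/s

13.7872 uM/s


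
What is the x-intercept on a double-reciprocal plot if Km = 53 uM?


x-intercept = -1/Km
= -1/53
= -0.0189 1/uM

-0.0189 1/uM


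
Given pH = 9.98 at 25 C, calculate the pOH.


pOH = 14 - pH
pOH = 14 - 9.98
pOH = 4.02

4.02


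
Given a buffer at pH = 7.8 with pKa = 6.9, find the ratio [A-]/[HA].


[A-]/[HA] = 10^(pH - pKa)
= 10^(7.8 - 6.9)
= 7.9433

7.9433


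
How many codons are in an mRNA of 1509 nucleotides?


codons = nucleotides / 3
codons = 1509 / 3 = 503

503


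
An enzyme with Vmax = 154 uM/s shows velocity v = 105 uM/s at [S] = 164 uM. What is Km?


Km = [S] * (Vmax - v) / v
Km = 164 * (154 - 105) / 105
Km = 76.5333 uM

76.5333 uM


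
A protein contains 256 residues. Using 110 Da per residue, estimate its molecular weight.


MW = n_residues * 110 Da
MW = 256 * 110
MW = 28160 Da

28160 Da


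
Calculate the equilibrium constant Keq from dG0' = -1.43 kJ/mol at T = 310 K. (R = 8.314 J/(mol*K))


Keq = exp(-dG0 * 1000 / (R * T))
Keq = exp(-(-1.43) * 1000 / (8.314 * 310))
Keq = 1.7417

1.7417


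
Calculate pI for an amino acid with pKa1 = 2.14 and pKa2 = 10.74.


pI = (pKa1 + pKa2) / 2
pI = (2.14 + 10.74) / 2
pI = 6.44

6.44


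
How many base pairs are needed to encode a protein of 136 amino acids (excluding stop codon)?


Each amino acid = 1 codon = 3 bp
bp = 136 * 3 = 408 bp

408 bp


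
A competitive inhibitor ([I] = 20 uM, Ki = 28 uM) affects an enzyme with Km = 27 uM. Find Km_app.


Km_app = Km * (1 + [I]/Ki)
Km_app = 27 * (1 + 20/28)
Km_app = 46.2857 uM

46.2857 uM


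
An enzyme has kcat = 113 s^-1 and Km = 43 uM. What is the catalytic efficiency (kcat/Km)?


Catalytic efficiency = kcat / Km
= 113 / 43
= 2.6279 uM^-1*s^-1

2.6279 uM^-1*s^-1


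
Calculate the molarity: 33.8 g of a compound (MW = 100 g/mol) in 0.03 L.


C = (mass / MW) / volume
C = (33.8 / 100) / 0.03
C = 11.2667 M

11.2667 M


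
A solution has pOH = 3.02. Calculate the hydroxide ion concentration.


[OH-] = 10^(-pOH)
[OH-] = 10^(-3.02)
[OH-] = 9.550e-04 M

9.550e-04 M


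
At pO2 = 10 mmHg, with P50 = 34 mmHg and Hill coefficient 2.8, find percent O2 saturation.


Y = pO2^n / (P50^n + pO2^n)
Y = 10^2.8 / (34^2.8 + 10^2.8)
Y = 3.15%

3.15%


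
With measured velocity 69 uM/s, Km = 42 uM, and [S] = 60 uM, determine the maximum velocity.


Vmax = v * (Km + [S]) / [S]
Vmax = 69 * (42 + 60) / 60
Vmax = 117.3 uM/s

117.3 uM/s


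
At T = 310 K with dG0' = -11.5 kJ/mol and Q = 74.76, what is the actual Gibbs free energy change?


dG = dG0' + RT * ln(Q) / 1000
dG = -11.5 + 8.314 * 310 * ln(74.76) / 1000
dG = -0.3806 kJ/mol

-0.3806 kJ/mol


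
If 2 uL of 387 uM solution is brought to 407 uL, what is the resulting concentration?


C2 = C1 * V1 / V2
C2 = 387 * 2 / 407
C2 = 1.9017 uM

1.9017 uM


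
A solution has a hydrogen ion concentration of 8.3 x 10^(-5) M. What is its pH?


pH = -log10([H+])
pH = -log10(8.3 x 10^(-5))
pH = 4.0809

4.0809


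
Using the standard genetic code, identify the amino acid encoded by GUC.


Standard genetic code lookup.
Codon GUC -> Val

Val


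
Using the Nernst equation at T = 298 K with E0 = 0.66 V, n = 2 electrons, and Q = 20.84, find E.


E = E0 - (RT/nF) * ln(Q)
E = 0.66 - (8.314 * 298 / (2 * 96485)) * ln(20.84)
E = 0.621 V

0.621 V


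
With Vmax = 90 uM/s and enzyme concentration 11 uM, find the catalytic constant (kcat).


kcat = Vmax / [E]t
kcat = 90 / 11
kcat = 8.1818 s^-1

8.1818 s^-1


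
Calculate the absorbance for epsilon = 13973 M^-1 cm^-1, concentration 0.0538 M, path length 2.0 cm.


A = epsilon * c * l
A = 13973 * 0.0538 * 2.0
A = 1503.4948

1503.4948


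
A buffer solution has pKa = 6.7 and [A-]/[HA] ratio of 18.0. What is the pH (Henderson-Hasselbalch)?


pH = pKa + log10([A-]/[HA])
pH = 6.7 + log10(18.0)
pH = 7.9553

7.9553


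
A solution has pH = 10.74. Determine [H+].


[H+] = 10^(-pH)
[H+] = 10^(-10.74)
[H+] = 1.820e-11 M

1.820e-11 M


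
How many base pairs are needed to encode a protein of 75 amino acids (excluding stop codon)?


Each amino acid = 1 codon = 3 bp
bp = 75 * 3 = 225 bp

225 bp


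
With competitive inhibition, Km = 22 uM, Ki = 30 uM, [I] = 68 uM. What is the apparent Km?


Km_app = Km * (1 + [I]/Ki)
Km_app = 22 * (1 + 68/30)
Km_app = 71.8667 uM

71.8667 uM


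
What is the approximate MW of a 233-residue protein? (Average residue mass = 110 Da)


MW = n_residues * 110 Da
MW = 233 * 110
MW = 25630 Da

25630 Da


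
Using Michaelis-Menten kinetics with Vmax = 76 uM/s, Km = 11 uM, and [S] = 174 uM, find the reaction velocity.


v = Vmax * [S] / (Km + [S])
v = 76 * 174 / (11 + 174)
v = 71.4811 uM/s

71.4811 uM/s


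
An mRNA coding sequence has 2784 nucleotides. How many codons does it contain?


codons = nucleotides / 3
codons = 2784 / 3 = 928

928


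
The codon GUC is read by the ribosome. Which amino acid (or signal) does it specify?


Standard genetic code lookup.
Codon GUC -> Val

Val


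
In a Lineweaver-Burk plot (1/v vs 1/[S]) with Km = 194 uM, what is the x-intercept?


x-intercept = -1/Km
= -1/194
= -0.0052 1/uM

-0.0052 1/uM


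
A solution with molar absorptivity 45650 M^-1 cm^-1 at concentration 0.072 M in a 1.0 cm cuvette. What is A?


A = epsilon * c * l
A = 45650 * 0.072 * 1.0
A = 3286.8

3286.8


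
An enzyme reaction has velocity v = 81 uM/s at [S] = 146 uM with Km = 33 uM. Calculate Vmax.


Vmax = v * (Km + [S]) / [S]
Vmax = 81 * (33 + 146) / 146
Vmax = 99.3082 uM/s

99.3082 uM/s


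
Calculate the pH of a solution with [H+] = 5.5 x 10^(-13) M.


pH = -log10([H+])
pH = -log10(5.5 x 10^(-13))
pH = 12.2596

12.2596


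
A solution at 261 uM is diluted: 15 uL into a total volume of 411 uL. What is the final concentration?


C2 = C1 * V1 / V2
C2 = 261 * 15 / 411
C2 = 9.5255 uM

9.5255 uM


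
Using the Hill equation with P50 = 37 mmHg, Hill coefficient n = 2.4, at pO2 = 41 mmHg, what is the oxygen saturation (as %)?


Y = pO2^n / (P50^n + pO2^n)
Y = 41^2.4 / (37^2.4 + 41^2.4)
Y = 56.13%

56.13%


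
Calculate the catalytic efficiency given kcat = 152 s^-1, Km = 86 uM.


Catalytic efficiency = kcat / Km
= 152 / 86
= 1.7674 uM^-1*s^-1

1.7674 uM^-1*s^-1


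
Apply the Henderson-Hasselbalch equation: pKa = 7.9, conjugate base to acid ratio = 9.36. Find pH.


pH = pKa + log10([A-]/[HA])
pH = 7.9 + log10(9.36)
pH = 8.8713

8.8713


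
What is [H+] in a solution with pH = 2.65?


[H+] = 10^(-pH)
[H+] = 10^(-2.65)
[H+] = 0.0022 M

0.0022 M


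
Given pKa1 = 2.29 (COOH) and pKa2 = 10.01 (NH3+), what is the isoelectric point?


pI = (pKa1 + pKa2) / 2
pI = (2.29 + 10.01) / 2
pI = 6.15

6.15


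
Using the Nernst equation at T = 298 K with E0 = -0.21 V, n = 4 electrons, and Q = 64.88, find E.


E = E0 - (RT/nF) * ln(Q)
E = -0.21 - (8.314 * 298 / (4 * 96485)) * ln(64.88)
E = -0.2368 V

-0.2368 V


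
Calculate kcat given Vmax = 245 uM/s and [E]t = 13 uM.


kcat = Vmax / [E]t
kcat = 245 / 13
kcat = 18.8462 s^-1

18.8462 s^-1


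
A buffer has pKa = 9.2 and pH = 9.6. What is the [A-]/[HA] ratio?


[A-]/[HA] = 10^(pH - pKa)
= 10^(9.6 - 9.2)
= 2.5119

2.5119


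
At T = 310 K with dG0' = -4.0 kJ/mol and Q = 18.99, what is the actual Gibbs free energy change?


dG = dG0' + RT * ln(Q) / 1000
dG = -4.0 + 8.314 * 310 * ln(18.99) / 1000
dG = 3.5875 kJ/mol

3.5875 kJ/mol


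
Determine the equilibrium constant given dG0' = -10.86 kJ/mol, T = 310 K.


Keq = exp(-dG0 * 1000 / (R * T))
Keq = exp(-(-10.86) * 1000 / (8.314 * 310))
Keq = 67.6026

67.6026


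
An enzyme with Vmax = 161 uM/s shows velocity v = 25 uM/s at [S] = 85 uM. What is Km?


Km = [S] * (Vmax - v) / v
Km = 85 * (161 - 25) / 25
Km = 462.4 uM

462.4 uM


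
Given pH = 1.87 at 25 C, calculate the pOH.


pOH = 14 - pH
pOH = 14 - 1.87
pOH = 12.13

12.13


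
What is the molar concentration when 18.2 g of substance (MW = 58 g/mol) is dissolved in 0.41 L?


C = (mass / MW) / volume
C = (18.2 / 58) / 0.41
C = 0.7653 M

0.7653 M


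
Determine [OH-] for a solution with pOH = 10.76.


[OH-] = 10^(-pOH)
[OH-] = 10^(-10.76)
[OH-] = 1.738e-11 M

1.738e-11 M


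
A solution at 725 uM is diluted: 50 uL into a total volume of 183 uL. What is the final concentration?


C2 = C1 * V1 / V2
C2 = 725 * 50 / 183
C2 = 198.0874 uM

198.0874 uM


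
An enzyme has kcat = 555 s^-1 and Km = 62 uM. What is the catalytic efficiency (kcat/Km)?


Catalytic efficiency = kcat / Km
= 555 / 62
= 8.9516 uM^-1*s^-1

8.9516 uM^-1*s^-1


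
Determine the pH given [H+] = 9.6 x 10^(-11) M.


pH = -log10([H+])
pH = -log10(9.6 x 10^(-11))
pH = 10.0177

10.0177


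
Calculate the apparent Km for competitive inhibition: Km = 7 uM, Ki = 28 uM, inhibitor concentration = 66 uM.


Km_app = Km * (1 + [I]/Ki)
Km_app = 7 * (1 + 66/28)
Km_app = 23.5 uM

23.5 uM


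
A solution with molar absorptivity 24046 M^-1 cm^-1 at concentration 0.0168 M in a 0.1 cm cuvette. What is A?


A = epsilon * c * l
A = 24046 * 0.0168 * 0.1
A = 40.3973

40.3973


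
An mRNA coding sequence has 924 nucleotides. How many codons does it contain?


codons = nucleotides / 3
codons = 924 / 3 = 308

308


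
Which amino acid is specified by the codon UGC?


Standard genetic code lookup.
Codon UGC -> Cys

Cys


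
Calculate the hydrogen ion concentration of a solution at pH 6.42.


[H+] = 10^(-pH)
[H+] = 10^(-6.42)
[H+] = 3.802e-07 M

3.802e-07 M


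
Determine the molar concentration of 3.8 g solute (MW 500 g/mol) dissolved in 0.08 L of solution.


C = (mass / MW) / volume
C = (3.8 / 500) / 0.08
C = 0.095 M

0.095 M


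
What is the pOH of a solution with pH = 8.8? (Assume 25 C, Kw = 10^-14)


pOH = 14 - pH
pOH = 14 - 8.8
pOH = 5.2

5.2


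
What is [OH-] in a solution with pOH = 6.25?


[OH-] = 10^(-pOH)
[OH-] = 10^(-6.25)
[OH-] = 5.623e-07 M

5.623e-07 M


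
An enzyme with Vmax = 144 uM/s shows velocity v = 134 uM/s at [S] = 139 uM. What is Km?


Km = [S] * (Vmax - v) / v
Km = 139 * (144 - 134) / 134
Km = 10.3731 uM

10.3731 uM


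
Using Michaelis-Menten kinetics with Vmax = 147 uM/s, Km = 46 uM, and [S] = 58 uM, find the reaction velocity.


v = Vmax * [S] / (Km + [S])
v = 147 * 58 / (46 + 58)
v = 81.9808 uM/s

81.9808 uM/s


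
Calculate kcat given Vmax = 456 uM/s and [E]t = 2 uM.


kcat = Vmax / [E]t
kcat = 456 / 2
kcat = 228.0 s^-1

228.0 s^-1


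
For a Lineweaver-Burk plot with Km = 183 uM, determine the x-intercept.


x-intercept = -1/Km
= -1/183
= -0.0055 1/uM

-0.0055 1/uM


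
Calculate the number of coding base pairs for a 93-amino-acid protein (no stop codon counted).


Each amino acid = 1 codon = 3 bp
bp = 93 * 3 = 279 bp

279 bp


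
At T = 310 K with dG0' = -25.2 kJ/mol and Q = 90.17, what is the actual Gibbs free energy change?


dG = dG0' + RT * ln(Q) / 1000
dG = -25.2 + 8.314 * 310 * ln(90.17) / 1000
dG = -13.5976 kJ/mol

-13.5976 kJ/mol


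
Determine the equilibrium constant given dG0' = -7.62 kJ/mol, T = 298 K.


Keq = exp(-dG0 * 1000 / (R * T))
Keq = exp(-(-7.62) * 1000 / (8.314 * 298))
Keq = 21.6627

21.6627


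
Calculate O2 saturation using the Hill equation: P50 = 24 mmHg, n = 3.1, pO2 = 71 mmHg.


Y = pO2^n / (P50^n + pO2^n)
Y = 71^3.1 / (24^3.1 + 71^3.1)
Y = 96.65%

96.65%


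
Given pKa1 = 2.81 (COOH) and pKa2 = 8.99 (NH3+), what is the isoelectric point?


pI = (pKa1 + pKa2) / 2
pI = (2.81 + 8.99) / 2
pI = 5.9

5.9


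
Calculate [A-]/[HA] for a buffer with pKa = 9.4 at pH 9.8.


[A-]/[HA] = 10^(pH - pKa)
= 10^(9.8 - 9.4)
= 2.5119

2.5119


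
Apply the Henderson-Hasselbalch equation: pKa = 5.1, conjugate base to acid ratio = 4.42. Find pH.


pH = pKa + log10([A-]/[HA])
pH = 5.1 + log10(4.42)
pH = 5.7454

5.7454


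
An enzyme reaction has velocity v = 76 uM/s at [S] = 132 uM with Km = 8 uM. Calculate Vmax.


Vmax = v * (Km + [S]) / [S]
Vmax = 76 * (8 + 132) / 132
Vmax = 80.6061 uM/s

80.6061 uM/s


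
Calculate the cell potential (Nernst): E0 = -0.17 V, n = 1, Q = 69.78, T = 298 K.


E = E0 - (RT/nF) * ln(Q)
E = -0.17 - (8.314 * 298 / (1 * 96485)) * ln(69.78)
E = -0.279 V

-0.279 V


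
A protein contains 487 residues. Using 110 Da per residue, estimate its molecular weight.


MW = n_residues * 110 Da
MW = 487 * 110
MW = 53570 Da

53570 Da


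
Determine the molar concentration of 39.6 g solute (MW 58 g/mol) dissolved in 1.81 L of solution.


C = (mass / MW) / volume
C = (39.6 / 58) / 1.81
C = 0.3772 M

0.3772 M


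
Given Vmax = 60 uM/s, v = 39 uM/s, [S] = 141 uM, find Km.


Km = [S] * (Vmax - v) / v
Km = 141 * (60 - 39) / 39
Km = 75.9231 uM

75.9231 uM


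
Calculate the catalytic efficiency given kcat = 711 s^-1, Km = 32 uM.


Catalytic efficiency = kcat / Km
= 711 / 32
= 22.2188 uM^-1*s^-1

22.2188 uM^-1*s^-1


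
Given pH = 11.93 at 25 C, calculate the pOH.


pOH = 14 - pH
pOH = 14 - 11.93
pOH = 2.07

2.07


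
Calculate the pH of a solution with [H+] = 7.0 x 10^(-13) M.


pH = -log10([H+])
pH = -log10(7.0 x 10^(-13))
pH = 12.1549

12.1549


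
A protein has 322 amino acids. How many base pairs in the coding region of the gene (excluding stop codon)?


Each amino acid = 1 codon = 3 bp
bp = 322 * 3 = 966 bp

966 bp


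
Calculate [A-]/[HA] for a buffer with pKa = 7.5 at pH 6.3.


[A-]/[HA] = 10^(pH - pKa)
= 10^(6.3 - 7.5)
= 0.0631

0.0631


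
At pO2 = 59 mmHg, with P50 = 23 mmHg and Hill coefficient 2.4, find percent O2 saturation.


Y = pO2^n / (P50^n + pO2^n)
Y = 59^2.4 / (23^2.4 + 59^2.4)
Y = 90.56%

90.56%


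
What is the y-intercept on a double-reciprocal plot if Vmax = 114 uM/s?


y-intercept = 1/Vmax
= 1/114
= 0.0088 s/uM

0.0088 s/uM
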